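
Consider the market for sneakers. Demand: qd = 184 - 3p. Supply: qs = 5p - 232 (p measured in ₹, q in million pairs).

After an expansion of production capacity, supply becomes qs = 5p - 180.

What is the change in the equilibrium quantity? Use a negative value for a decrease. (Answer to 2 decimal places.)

+19.50

Initially, 184 - 3p = 5p - 232, so 416 = 8p and p = 52, q = 28.
The new curves are qd = 184 - 3p (demand) and qs = 5p - 180 (supply).
Setting them equal: 184 - 3p = 5p - 180 → 364 = 8p, so p = 45.5 and q = 47.5.
Δq = 47.5 − 28 = +19.50.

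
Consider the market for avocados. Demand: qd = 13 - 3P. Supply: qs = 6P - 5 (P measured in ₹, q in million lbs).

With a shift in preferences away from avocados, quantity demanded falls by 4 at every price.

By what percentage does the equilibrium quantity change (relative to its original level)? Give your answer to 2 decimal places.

-38.10

Solve the original market: 13 - 3P = 6P - 5, hence P = 2 and q = 7.
After the shift, demand is qd = 9 - 3P and supply is qs = 6P - 5.
New equilibrium: 9 - 3P = 6P - 5 ⇒ 14 = 9P ⇒ P = 14/9 ≈ 1.5556, q = 13/3 ≈ 4.3333.
%Δq = (4.3333 − 7) / 7 × 100 = -38.10%.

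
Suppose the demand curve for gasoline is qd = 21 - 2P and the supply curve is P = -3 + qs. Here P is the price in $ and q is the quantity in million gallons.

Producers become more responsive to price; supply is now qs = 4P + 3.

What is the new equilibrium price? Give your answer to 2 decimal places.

3.00

Original equilibrium: 21 - 2P = P + 3 gives 18 = 3P, so P = 6 and q = 9.
After the shift, demand is qd = 21 - 2P and supply is qs = 4P + 3.
Equate the new curves: 21 - 2P = 4P + 3, giving 18 = 6P, P = 3, q = 15.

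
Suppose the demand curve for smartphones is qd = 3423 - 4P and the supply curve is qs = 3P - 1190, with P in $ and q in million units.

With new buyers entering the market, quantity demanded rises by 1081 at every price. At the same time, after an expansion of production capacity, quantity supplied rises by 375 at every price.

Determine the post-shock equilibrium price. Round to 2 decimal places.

Solve the original market: 3423 - 4P = 3P - 1190, hence P = 659 and q = 787.
After the shift, demand is qd = 4504 - 4P and supply is qs = 3P - 815.
Equate the new curves: 4504 - 4P = 3P - 815, giving 5319 = 7P, P = 5319/7 ≈ 759.8571, q = 10252/7 ≈ 1464.5714.

759.86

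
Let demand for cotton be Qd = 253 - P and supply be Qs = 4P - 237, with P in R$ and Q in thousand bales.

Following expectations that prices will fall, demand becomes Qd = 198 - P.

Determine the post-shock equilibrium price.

Initially, 253 - P = 4P - 237, so 490 = 5P and P = 98, Q = 155.
The new curves are Qd = 198 - P (demand) and Qs = 4P - 237 (supply).
Clearing the new market: 198 - P = 4P - 237, so P = 87 and Q = 111.

87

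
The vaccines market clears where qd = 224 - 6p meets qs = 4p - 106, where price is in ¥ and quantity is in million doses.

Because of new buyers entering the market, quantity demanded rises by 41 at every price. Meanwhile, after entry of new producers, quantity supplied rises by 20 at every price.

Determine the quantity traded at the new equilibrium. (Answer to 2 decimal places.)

Initially, 224 - 6p = 4p - 106, so 330 = 10p and p = 33, q = 26.
With the change applied: demand qd = 265 - 6p, supply qs = 4p - 86.
New equilibrium: 265 - 6p = 4p - 86 ⇒ 351 = 10p ⇒ p = 35.1, q = 54.4.

54.40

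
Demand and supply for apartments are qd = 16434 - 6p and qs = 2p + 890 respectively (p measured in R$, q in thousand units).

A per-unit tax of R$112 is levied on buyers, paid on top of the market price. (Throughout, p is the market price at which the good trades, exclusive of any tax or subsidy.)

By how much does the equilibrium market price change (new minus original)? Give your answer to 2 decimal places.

Original equilibrium: 16434 - 6p = 2p + 890 gives 15544 = 8p, so p = 1943 and q = 4776.
Since buyers pay the price plus the tax, the effective demand curve becomes qd = 15762 - 6p.
New equilibrium: 15762 - 6p = 2p + 890 ⇒ 14872 = 8p ⇒ p = 1859, q = 4608.
Δp = 1859 − 1943 = -84.00.

-84.00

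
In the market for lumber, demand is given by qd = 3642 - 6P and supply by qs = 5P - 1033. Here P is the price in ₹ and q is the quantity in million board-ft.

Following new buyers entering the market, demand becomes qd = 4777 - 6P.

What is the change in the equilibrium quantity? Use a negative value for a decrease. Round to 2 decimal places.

+515.91

Before the shock: 3642 - 6P = 5P - 1033 ⇒ 4675 = 11P ⇒ P = 425, q = 1092.
After the shift, demand is qd = 4777 - 6P and supply is qs = 5P - 1033.
Equate the new curves: 4777 - 6P = 5P - 1033, giving 5810 = 11P, P = 5810/11 ≈ 528.1818, q = 17687/11 ≈ 1607.9091.
Δq = 1607.9091 − 1092 = +515.91.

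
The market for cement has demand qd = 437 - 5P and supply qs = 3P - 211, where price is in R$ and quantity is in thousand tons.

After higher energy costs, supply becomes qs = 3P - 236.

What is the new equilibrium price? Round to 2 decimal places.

Solve the original market: 437 - 5P = 3P - 211, hence P = 81 and q = 32.
With the change applied: demand qd = 437 - 5P, supply qs = 3P - 236.
Setting them equal: 437 - 5P = 3P - 236 → 673 = 8P, so P = 84.125 and q = 16.375.

84.13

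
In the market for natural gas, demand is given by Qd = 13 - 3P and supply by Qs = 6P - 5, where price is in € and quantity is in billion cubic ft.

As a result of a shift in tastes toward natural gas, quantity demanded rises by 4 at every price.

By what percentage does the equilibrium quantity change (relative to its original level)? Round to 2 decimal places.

+38.10

Initially, 13 - 3P = 6P - 5, so 18 = 9P and P = 2, Q = 7.
The shock moves the curves to Qd = 17 - 3P and Qs = 6P - 5.
New equilibrium: 17 - 3P = 6P - 5 ⇒ 22 = 9P ⇒ P = 22/9 ≈ 2.4444, Q = 29/3 ≈ 9.6667.
%ΔQ = (9.6667 − 7) / 7 × 100 = +38.10%.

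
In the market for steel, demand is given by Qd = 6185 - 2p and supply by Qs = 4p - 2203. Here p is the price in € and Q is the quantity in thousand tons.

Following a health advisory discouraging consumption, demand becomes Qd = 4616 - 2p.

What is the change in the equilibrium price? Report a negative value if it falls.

Original equilibrium: 6185 - 2p = 4p - 2203 gives 8388 = 6p, so p = 1398 and Q = 3389.
With the change applied: demand Qd = 4616 - 2p, supply Qs = 4p - 2203.
Equate the new curves: 4616 - 2p = 4p - 2203, giving 6819 = 6p, p = 1136.5, Q = 2343.
Δp = 1136.5 − 1398 = -261.5.

-261.5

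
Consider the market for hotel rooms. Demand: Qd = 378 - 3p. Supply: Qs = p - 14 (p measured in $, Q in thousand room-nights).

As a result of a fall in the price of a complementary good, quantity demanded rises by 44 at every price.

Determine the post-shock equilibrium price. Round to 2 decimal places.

109.00

Before the shock: 378 - 3p = p - 14 ⇒ 392 = 4p ⇒ p = 98, Q = 84.
With the change applied: demand Qd = 422 - 3p, supply Qs = p - 14.
Equate the new curves: 422 - 3p = p - 14, giving 436 = 4p, p = 109, Q = 95.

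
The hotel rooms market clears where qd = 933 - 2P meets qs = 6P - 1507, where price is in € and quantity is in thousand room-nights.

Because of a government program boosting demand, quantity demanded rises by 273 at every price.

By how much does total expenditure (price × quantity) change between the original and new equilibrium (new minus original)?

+80458.21875

Solve the original market: 933 - 2P = 6P - 1507, hence P = 305 and q = 323.
The shock moves the curves to qd = 1206 - 2P and qs = 6P - 1507.
New equilibrium: 1206 - 2P = 6P - 1507 ⇒ 2713 = 8P ⇒ P = 339.125, q = 527.75.
Expenditure moves from 305×323 = 98515 to 339.125×527.75 = 178973.21875; change = +80458.21875.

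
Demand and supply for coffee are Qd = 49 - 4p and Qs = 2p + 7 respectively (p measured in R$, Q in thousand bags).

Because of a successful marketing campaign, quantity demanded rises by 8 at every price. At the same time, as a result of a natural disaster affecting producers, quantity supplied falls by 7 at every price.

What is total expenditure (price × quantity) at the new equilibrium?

Solve the original market: 49 - 4p = 2p + 7, hence p = 7 and Q = 21.
After the shift, demand is Qd = 57 - 4p and supply is Qs = 2p.
New equilibrium: 57 - 4p = 2p ⇒ 57 = 6p ⇒ p = 9.5, Q = 19.
New expenditure = 9.5 × 19 = 180.5.

180.5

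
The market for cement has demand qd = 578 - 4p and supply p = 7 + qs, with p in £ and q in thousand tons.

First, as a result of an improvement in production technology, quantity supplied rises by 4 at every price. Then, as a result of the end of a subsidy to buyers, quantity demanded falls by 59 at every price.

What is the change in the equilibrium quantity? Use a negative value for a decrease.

Solve the original market: 578 - 4p = p - 7, hence p = 117 and q = 110.
The new curves are qd = 519 - 4p (demand) and qs = p - 3 (supply).
Equate the new curves: 519 - 4p = p - 3, giving 522 = 5p, p = 104.4, q = 101.4.
Δq = 101.4 − 110 = -8.6.

-8.6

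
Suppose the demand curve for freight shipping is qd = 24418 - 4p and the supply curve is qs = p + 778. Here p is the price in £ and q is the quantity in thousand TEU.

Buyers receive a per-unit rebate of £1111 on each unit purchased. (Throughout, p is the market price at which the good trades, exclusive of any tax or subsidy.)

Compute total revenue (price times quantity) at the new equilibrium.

35918312.64

Solve the original market: 24418 - 4p = p + 778, hence p = 4728 and q = 5506.
Since buyers' out-of-pocket price is the market price minus the rebate, the effective demand curve becomes qd = 28862 - 4p.
New equilibrium: 28862 - 4p = p + 778 ⇒ 28084 = 5p ⇒ p = 5616.8, q = 6394.8.
New expenditure = 5616.8 × 6394.8 = 35918312.64.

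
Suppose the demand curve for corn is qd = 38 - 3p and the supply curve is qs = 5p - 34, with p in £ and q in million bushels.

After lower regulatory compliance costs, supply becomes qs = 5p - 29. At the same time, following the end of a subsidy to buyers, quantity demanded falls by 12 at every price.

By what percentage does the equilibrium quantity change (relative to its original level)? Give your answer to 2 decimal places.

-51.14

Before the shock: 38 - 3p = 5p - 34 ⇒ 72 = 8p ⇒ p = 9, q = 11.
With the change applied: demand qd = 26 - 3p, supply qs = 5p - 29.
Equate the new curves: 26 - 3p = 5p - 29, giving 55 = 8p, p = 6.875, q = 5.375.
%Δq = (5.375 − 11) / 11 × 100 = -51.14%.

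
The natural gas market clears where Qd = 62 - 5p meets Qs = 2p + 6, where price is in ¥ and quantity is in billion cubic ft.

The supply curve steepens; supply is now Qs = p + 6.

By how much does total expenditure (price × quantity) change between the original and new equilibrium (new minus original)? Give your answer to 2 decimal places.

Initially, 62 - 5p = 2p + 6, so 56 = 7p and p = 8, Q = 22.
With the change applied: demand Qd = 62 - 5p, supply Qs = p + 6.
New equilibrium: 62 - 5p = p + 6 ⇒ 56 = 6p ⇒ p = 28/3 ≈ 9.3333, Q = 46/3 ≈ 15.3333.
Expenditure moves from 8×22 = 176 to 9.3333×15.3333 = 143.1111; change = -32.89.

-32.89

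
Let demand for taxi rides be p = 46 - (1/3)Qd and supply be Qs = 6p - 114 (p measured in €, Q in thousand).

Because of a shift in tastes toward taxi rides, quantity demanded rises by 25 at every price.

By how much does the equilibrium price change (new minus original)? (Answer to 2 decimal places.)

Before the shock: 138 - 3p = 6p - 114 ⇒ 252 = 9p ⇒ p = 28, Q = 54.
The new curves are Qd = 163 - 3p (demand) and Qs = 6p - 114 (supply).
Clearing the new market: 163 - 3p = 6p - 114, so p = 277/9 ≈ 30.7778 and Q = 212/3 ≈ 70.6667.
Δp = 30.7778 − 28 = +2.78.

+2.78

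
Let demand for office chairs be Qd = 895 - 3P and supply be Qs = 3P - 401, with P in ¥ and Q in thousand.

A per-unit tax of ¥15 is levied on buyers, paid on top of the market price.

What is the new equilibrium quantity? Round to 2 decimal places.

Initially, 895 - 3P = 3P - 401, so 1296 = 6P and P = 216, Q = 247.
Since buyers pay the price plus the tax, the effective demand curve becomes Qd = 850 - 3P.
Clearing the new market: 850 - 3P = 3P - 401, so P = 208.5 and Q = 224.5.

224.50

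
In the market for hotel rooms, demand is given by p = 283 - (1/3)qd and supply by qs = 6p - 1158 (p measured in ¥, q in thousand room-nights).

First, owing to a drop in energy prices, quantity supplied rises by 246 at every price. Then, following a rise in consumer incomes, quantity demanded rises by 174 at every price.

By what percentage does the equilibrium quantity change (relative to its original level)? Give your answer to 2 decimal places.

Solve the original market: 849 - 3p = 6p - 1158, hence p = 223 and q = 180.
With the change applied: demand qd = 1023 - 3p, supply qs = 6p - 912.
Equate the new curves: 1023 - 3p = 6p - 912, giving 1935 = 9p, p = 215, q = 378.
%Δq = (378 − 180) / 180 × 100 = +110.00%.

+110.00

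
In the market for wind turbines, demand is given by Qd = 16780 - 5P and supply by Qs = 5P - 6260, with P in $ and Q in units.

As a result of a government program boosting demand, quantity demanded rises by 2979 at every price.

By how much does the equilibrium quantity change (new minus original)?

+1489.5

Initially, 16780 - 5P = 5P - 6260, so 23040 = 10P and P = 2304, Q = 5260.
The new curves are Qd = 19759 - 5P (demand) and Qs = 5P - 6260 (supply).
New equilibrium: 19759 - 5P = 5P - 6260 ⇒ 26019 = 10P ⇒ P = 2601.9, Q = 6749.5.
ΔQ = 6749.5 − 5260 = +1489.5.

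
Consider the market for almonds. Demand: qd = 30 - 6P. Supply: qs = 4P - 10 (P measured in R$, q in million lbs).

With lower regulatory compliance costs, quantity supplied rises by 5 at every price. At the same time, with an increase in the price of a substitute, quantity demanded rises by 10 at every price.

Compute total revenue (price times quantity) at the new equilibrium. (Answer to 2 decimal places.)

58.50

Solve the original market: 30 - 6P = 4P - 10, hence P = 4 and q = 6.
With the change applied: demand qd = 40 - 6P, supply qs = 4P - 5.
Clearing the new market: 40 - 6P = 4P - 5, so P = 4.5 and q = 13.
New expenditure = 4.5 × 13 = 58.50.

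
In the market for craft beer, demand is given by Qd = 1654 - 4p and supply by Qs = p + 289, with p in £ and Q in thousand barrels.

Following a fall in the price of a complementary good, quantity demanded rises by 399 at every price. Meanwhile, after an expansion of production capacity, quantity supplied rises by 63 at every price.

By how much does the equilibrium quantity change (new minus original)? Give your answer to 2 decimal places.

+130.20

Original equilibrium: 1654 - 4p = p + 289 gives 1365 = 5p, so p = 273 and Q = 562.
After the shift, demand is Qd = 2053 - 4p and supply is Qs = p + 352.
New equilibrium: 2053 - 4p = p + 352 ⇒ 1701 = 5p ⇒ p = 340.2, Q = 692.2.
ΔQ = 692.2 − 562 = +130.20.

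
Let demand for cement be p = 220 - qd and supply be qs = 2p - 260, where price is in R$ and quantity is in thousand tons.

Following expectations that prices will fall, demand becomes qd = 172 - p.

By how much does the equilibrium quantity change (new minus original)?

-32

Initially, 220 - p = 2p - 260, so 480 = 3p and p = 160, q = 60.
The shock moves the curves to qd = 172 - p and qs = 2p - 260.
New equilibrium: 172 - p = 2p - 260 ⇒ 432 = 3p ⇒ p = 144, q = 28.
Δq = 28 − 60 = -32.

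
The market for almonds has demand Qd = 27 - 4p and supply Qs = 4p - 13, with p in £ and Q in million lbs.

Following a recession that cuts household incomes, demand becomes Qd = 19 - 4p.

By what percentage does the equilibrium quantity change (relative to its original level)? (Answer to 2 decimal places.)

Solve the original market: 27 - 4p = 4p - 13, hence p = 5 and Q = 7.
The new curves are Qd = 19 - 4p (demand) and Qs = 4p - 13 (supply).
Equate the new curves: 19 - 4p = 4p - 13, giving 32 = 8p, p = 4, Q = 3.
%ΔQ = (3 − 7) / 7 × 100 = -57.14%.

-57.14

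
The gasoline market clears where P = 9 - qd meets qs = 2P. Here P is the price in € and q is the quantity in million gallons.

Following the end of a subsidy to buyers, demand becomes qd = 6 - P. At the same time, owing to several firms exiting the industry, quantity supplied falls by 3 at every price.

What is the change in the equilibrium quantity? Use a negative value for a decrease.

-3

Solve the original market: 9 - P = 2P, hence P = 3 and q = 6.
After the shift, demand is qd = 6 - P and supply is qs = 2P - 3.
Clearing the new market: 6 - P = 2P - 3, so P = 3 and q = 3.
Δq = 3 − 6 = -3.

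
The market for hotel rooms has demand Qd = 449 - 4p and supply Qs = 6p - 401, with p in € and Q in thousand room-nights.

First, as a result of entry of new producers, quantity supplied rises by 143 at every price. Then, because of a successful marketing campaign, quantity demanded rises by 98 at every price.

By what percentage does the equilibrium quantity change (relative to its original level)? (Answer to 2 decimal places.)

+106.42

Solve the original market: 449 - 4p = 6p - 401, hence p = 85 and Q = 109.
With the change applied: demand Qd = 547 - 4p, supply Qs = 6p - 258.
New equilibrium: 547 - 4p = 6p - 258 ⇒ 805 = 10p ⇒ p = 80.5, Q = 225.
%ΔQ = (225 − 109) / 109 × 100 = +106.42%.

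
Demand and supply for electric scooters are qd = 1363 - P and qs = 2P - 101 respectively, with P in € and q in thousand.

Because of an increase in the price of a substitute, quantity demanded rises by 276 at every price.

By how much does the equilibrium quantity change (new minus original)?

+184

Original equilibrium: 1363 - P = 2P - 101 gives 1464 = 3P, so P = 488 and q = 875.
The new curves are qd = 1639 - P (demand) and qs = 2P - 101 (supply).
Clearing the new market: 1639 - P = 2P - 101, so P = 580 and q = 1059.
Δq = 1059 − 875 = +184.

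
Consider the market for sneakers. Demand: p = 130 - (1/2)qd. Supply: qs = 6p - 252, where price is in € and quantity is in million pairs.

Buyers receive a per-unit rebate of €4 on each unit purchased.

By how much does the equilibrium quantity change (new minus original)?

+6

Original equilibrium: 260 - 2p = 6p - 252 gives 512 = 8p, so p = 64 and q = 132.
Since buyers' out-of-pocket price is the market price minus the rebate, the effective demand curve becomes qd = 268 - 2p.
New equilibrium: 268 - 2p = 6p - 252 ⇒ 520 = 8p ⇒ p = 65, q = 138.
Δq = 138 − 132 = +6.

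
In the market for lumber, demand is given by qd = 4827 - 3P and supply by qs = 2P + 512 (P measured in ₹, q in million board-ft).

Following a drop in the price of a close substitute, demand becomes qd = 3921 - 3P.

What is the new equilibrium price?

Solve the original market: 4827 - 3P = 2P + 512, hence P = 863 and q = 2238.
After the shift, demand is qd = 3921 - 3P and supply is qs = 2P + 512.
Clearing the new market: 3921 - 3P = 2P + 512, so P = 681.8 and q = 1875.6.

681.8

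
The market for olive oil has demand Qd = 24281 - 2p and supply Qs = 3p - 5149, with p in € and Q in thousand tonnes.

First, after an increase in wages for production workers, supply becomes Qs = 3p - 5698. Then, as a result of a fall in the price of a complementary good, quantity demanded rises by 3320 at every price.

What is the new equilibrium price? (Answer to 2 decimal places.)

6659.80

Original equilibrium: 24281 - 2p = 3p - 5149 gives 29430 = 5p, so p = 5886 and Q = 12509.
With the change applied: demand Qd = 27601 - 2p, supply Qs = 3p - 5698.
Clearing the new market: 27601 - 2p = 3p - 5698, so p = 6659.8 and Q = 14281.4.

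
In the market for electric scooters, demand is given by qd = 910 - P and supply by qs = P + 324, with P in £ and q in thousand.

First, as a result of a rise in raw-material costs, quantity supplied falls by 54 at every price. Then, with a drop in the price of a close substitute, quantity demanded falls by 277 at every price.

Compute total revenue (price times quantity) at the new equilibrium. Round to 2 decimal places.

Solve the original market: 910 - P = P + 324, hence P = 293 and q = 617.
With the change applied: demand qd = 633 - P, supply qs = P + 270.
Equate the new curves: 633 - P = P + 270, giving 363 = 2P, P = 181.5, q = 451.5.
New expenditure = 181.5 × 451.5 = 81947.25.

81947.25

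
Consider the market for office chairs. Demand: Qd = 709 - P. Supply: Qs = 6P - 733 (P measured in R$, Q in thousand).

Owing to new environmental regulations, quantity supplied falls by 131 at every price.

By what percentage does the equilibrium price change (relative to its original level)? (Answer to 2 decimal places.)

Initially, 709 - P = 6P - 733, so 1442 = 7P and P = 206, Q = 503.
After the shift, demand is Qd = 709 - P and supply is Qs = 6P - 864.
Clearing the new market: 709 - P = 6P - 864, so P = 1573/7 ≈ 224.7143 and Q = 3390/7 ≈ 484.2857.
%ΔP = (224.7143 − 206) / 206 × 100 = +9.08%.

+9.08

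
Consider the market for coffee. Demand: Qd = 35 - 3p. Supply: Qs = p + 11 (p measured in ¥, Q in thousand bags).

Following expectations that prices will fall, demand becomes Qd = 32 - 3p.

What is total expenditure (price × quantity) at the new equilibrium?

85.3125

Initially, 35 - 3p = p + 11, so 24 = 4p and p = 6, Q = 17.
After the shift, demand is Qd = 32 - 3p and supply is Qs = p + 11.
New equilibrium: 32 - 3p = p + 11 ⇒ 21 = 4p ⇒ p = 5.25, Q = 16.25.
New expenditure = 5.25 × 16.25 = 85.3125.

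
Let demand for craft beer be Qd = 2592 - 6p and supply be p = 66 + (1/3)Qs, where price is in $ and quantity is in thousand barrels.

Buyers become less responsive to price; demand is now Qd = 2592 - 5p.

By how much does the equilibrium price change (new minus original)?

Before the shock: 2592 - 6p = 3p - 198 ⇒ 2790 = 9p ⇒ p = 310, Q = 732.
The new curves are Qd = 2592 - 5p (demand) and Qs = 3p - 198 (supply).
Equate the new curves: 2592 - 5p = 3p - 198, giving 2790 = 8p, p = 348.75, Q = 848.25.
Δp = 348.75 − 310 = +38.75.

+38.75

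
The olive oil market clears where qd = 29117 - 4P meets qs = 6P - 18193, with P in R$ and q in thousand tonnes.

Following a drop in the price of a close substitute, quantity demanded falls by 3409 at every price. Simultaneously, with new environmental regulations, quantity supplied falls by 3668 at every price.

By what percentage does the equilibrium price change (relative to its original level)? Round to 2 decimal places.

+0.55

Original equilibrium: 29117 - 4P = 6P - 18193 gives 47310 = 10P, so P = 4731 and q = 10193.
The shock moves the curves to qd = 25708 - 4P and qs = 6P - 21861.
New equilibrium: 25708 - 4P = 6P - 21861 ⇒ 47569 = 10P ⇒ P = 4756.9, q = 6680.4.
%ΔP = (4756.9 − 4731) / 4731 × 100 = +0.55%.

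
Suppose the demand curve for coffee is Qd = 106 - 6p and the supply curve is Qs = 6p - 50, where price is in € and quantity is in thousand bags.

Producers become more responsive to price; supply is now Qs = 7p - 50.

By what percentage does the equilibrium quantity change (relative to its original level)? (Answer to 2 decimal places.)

Solve the original market: 106 - 6p = 6p - 50, hence p = 13 and Q = 28.
The shock moves the curves to Qd = 106 - 6p and Qs = 7p - 50.
Clearing the new market: 106 - 6p = 7p - 50, so p = 12 and Q = 34.
%ΔQ = (34 − 28) / 28 × 100 = +21.43%.

+21.43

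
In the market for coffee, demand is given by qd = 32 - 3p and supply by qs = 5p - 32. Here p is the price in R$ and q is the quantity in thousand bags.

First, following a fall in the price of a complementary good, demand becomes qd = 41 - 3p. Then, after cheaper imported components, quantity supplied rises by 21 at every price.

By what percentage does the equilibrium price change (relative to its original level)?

-18.75

Initially, 32 - 3p = 5p - 32, so 64 = 8p and p = 8, q = 8.
With the change applied: demand qd = 41 - 3p, supply qs = 5p - 11.
Equate the new curves: 41 - 3p = 5p - 11, giving 52 = 8p, p = 6.5, q = 21.5.
%Δp = (6.5 − 8) / 8 × 100 = -18.75%.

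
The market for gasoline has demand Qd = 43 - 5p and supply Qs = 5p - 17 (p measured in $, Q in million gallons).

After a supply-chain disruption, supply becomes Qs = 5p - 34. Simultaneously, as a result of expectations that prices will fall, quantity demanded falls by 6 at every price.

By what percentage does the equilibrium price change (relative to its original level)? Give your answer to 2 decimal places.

Initially, 43 - 5p = 5p - 17, so 60 = 10p and p = 6, Q = 13.
After the shift, demand is Qd = 37 - 5p and supply is Qs = 5p - 34.
Setting them equal: 37 - 5p = 5p - 34 → 71 = 10p, so p = 7.1 and Q = 1.5.
%Δp = (7.1 − 6) / 6 × 100 = +18.33%.

+18.33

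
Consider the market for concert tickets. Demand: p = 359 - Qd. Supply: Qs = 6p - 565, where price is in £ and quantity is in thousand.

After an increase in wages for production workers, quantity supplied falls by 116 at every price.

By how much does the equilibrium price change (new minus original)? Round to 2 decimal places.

Solve the original market: 359 - p = 6p - 565, hence p = 132 and Q = 227.
After the shift, demand is Qd = 359 - p and supply is Qs = 6p - 681.
Setting them equal: 359 - p = 6p - 681 → 1040 = 7p, so p = 1040/7 ≈ 148.5714 and Q = 1473/7 ≈ 210.4286.
Δp = 148.5714 − 132 = +16.57.

+16.57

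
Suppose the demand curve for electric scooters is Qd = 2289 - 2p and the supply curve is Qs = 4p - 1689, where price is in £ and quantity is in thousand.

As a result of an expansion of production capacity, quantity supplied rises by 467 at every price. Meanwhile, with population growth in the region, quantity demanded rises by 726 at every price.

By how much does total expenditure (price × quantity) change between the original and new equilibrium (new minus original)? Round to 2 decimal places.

+493280.78

Solve the original market: 2289 - 2p = 4p - 1689, hence p = 663 and Q = 963.
After the shift, demand is Qd = 3015 - 2p and supply is Qs = 4p - 1222.
Clearing the new market: 3015 - 2p = 4p - 1222, so p = 4237/6 ≈ 706.1667 and Q = 4808/3 ≈ 1602.6667.
Expenditure moves from 663×963 = 638469 to 706.1667×1602.6667 = 1131749.7778; change = +493280.78.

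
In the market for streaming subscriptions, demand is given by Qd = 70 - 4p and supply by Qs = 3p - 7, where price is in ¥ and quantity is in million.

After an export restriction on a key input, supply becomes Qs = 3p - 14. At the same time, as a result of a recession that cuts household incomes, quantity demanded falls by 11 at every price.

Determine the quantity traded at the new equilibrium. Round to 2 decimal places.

17.29

Solve the original market: 70 - 4p = 3p - 7, hence p = 11 and Q = 26.
With the change applied: demand Qd = 59 - 4p, supply Qs = 3p - 14.
New equilibrium: 59 - 4p = 3p - 14 ⇒ 73 = 7p ⇒ p = 73/7 ≈ 10.4286, Q = 121/7 ≈ 17.2857.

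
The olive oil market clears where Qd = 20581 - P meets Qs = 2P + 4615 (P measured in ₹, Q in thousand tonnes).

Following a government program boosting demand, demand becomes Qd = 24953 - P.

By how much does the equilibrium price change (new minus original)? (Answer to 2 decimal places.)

Solve the original market: 20581 - P = 2P + 4615, hence P = 5322 and Q = 15259.
With the change applied: demand Qd = 24953 - P, supply Qs = 2P + 4615.
Clearing the new market: 24953 - P = 2P + 4615, so P = 20338/3 ≈ 6779.3333 and Q = 54521/3 ≈ 18173.6667.
ΔP = 6779.3333 − 5322 = +1457.33.

+1457.33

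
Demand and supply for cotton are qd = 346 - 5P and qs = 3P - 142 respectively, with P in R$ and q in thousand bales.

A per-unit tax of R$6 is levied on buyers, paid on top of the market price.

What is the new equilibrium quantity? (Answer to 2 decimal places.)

29.75

Initially, 346 - 5P = 3P - 142, so 488 = 8P and P = 61, q = 41.
Since buyers pay the price plus the tax, the effective demand curve becomes qd = 316 - 5P.
New equilibrium: 316 - 5P = 3P - 142 ⇒ 458 = 8P ⇒ P = 57.25, q = 29.75.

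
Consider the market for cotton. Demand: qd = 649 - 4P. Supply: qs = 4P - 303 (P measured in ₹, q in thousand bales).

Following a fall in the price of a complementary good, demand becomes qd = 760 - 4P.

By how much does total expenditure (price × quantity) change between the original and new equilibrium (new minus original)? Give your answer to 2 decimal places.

+9774.94

Solve the original market: 649 - 4P = 4P - 303, hence P = 119 and q = 173.
With the change applied: demand qd = 760 - 4P, supply qs = 4P - 303.
Equate the new curves: 760 - 4P = 4P - 303, giving 1063 = 8P, P = 132.875, q = 228.5.
Expenditure moves from 119×173 = 20587 to 132.875×228.5 = 30361.9375; change = +9774.94.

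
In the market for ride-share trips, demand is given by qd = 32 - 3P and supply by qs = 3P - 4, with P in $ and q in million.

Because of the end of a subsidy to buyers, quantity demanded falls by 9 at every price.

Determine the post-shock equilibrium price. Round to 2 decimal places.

4.50

Original equilibrium: 32 - 3P = 3P - 4 gives 36 = 6P, so P = 6 and q = 14.
After the shift, demand is qd = 23 - 3P and supply is qs = 3P - 4.
New equilibrium: 23 - 3P = 3P - 4 ⇒ 27 = 6P ⇒ P = 4.5, q = 9.5.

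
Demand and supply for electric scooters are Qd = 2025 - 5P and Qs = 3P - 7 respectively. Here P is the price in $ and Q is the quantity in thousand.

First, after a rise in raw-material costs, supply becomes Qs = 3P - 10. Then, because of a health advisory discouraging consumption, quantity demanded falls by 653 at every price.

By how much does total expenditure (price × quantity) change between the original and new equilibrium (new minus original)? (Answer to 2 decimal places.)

-103969.81

Initially, 2025 - 5P = 3P - 7, so 2032 = 8P and P = 254, Q = 755.
After the shift, demand is Qd = 1372 - 5P and supply is Qs = 3P - 10.
Equate the new curves: 1372 - 5P = 3P - 10, giving 1382 = 8P, P = 172.75, Q = 508.25.
Expenditure moves from 254×755 = 191770 to 172.75×508.25 = 87800.1875; change = -103969.81.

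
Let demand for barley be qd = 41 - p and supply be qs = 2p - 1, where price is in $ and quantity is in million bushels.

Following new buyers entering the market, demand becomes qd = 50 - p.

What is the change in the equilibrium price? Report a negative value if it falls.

Solve the original market: 41 - p = 2p - 1, hence p = 14 and q = 27.
After the shift, demand is qd = 50 - p and supply is qs = 2p - 1.
New equilibrium: 50 - p = 2p - 1 ⇒ 51 = 3p ⇒ p = 17, q = 33.
Δp = 17 − 14 = +3.

+3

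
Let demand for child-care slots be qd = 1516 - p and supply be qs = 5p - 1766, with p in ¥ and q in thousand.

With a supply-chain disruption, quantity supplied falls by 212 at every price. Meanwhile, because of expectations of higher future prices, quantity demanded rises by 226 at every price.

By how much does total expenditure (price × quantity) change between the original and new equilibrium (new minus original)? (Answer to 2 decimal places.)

Original equilibrium: 1516 - p = 5p - 1766 gives 3282 = 6p, so p = 547 and q = 969.
The new curves are qd = 1742 - p (demand) and qs = 5p - 1978 (supply).
New equilibrium: 1742 - p = 5p - 1978 ⇒ 3720 = 6p ⇒ p = 620, q = 1122.
Expenditure moves from 547×969 = 530043 to 620×1122 = 695640; change = +165597.00.

+165597.00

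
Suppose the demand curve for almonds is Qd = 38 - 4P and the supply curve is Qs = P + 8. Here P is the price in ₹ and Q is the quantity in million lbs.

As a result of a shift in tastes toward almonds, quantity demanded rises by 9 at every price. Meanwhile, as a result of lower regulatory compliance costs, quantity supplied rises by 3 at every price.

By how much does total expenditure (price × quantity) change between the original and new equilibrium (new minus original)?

+47.04

Solve the original market: 38 - 4P = P + 8, hence P = 6 and Q = 14.
The new curves are Qd = 47 - 4P (demand) and Qs = P + 11 (supply).
Setting them equal: 47 - 4P = P + 11 → 36 = 5P, so P = 7.2 and Q = 18.2.
Expenditure moves from 6×14 = 84 to 7.2×18.2 = 131.04; change = +47.04.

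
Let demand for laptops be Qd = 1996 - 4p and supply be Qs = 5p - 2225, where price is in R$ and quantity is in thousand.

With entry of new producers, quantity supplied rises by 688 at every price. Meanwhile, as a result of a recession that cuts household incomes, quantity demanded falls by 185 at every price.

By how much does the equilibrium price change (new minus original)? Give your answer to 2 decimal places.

Before the shock: 1996 - 4p = 5p - 2225 ⇒ 4221 = 9p ⇒ p = 469, Q = 120.
After the shift, demand is Qd = 1811 - 4p and supply is Qs = 5p - 1537.
Clearing the new market: 1811 - 4p = 5p - 1537, so p = 372 and Q = 323.
Δp = 372 − 469 = -97.00.

-97.00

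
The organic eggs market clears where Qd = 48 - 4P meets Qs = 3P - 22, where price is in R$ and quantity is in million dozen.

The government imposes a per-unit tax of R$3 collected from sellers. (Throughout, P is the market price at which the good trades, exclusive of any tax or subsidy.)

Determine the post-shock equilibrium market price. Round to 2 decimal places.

11.29

Before the shock: 48 - 4P = 3P - 22 ⇒ 70 = 7P ⇒ P = 10, Q = 8.
Since sellers keep the price net of the tax, the effective supply curve becomes Qs = 3P - 31.
Equate the new curves: 48 - 4P = 3P - 31, giving 79 = 7P, P = 79/7 ≈ 11.2857, Q = 20/7 ≈ 2.8571.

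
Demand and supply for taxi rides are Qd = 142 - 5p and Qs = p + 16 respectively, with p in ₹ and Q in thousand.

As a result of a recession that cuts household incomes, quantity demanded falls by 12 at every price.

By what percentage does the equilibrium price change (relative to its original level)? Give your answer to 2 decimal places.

Original equilibrium: 142 - 5p = p + 16 gives 126 = 6p, so p = 21 and Q = 37.
After the shift, demand is Qd = 130 - 5p and supply is Qs = p + 16.
Setting them equal: 130 - 5p = p + 16 → 114 = 6p, so p = 19 and Q = 35.
%Δp = (19 − 21) / 21 × 100 = -9.52%.

-9.52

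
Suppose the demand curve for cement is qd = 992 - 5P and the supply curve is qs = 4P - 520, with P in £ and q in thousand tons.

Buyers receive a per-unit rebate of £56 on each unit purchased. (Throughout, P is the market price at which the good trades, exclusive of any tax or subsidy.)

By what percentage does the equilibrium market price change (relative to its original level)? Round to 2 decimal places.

+18.52

Initially, 992 - 5P = 4P - 520, so 1512 = 9P and P = 168, q = 152.
Since buyers' out-of-pocket price is the market price minus the rebate, the effective demand curve becomes qd = 1272 - 5P.
Equate the new curves: 1272 - 5P = 4P - 520, giving 1792 = 9P, P = 1792/9 ≈ 199.1111, q = 2488/9 ≈ 276.4444.
%ΔP = (199.1111 − 168) / 168 × 100 = +18.52%.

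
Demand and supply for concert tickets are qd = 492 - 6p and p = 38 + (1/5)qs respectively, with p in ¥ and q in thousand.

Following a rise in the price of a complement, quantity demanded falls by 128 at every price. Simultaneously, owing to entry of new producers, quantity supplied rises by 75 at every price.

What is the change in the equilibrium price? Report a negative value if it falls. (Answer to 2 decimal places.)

Initially, 492 - 6p = 5p - 190, so 682 = 11p and p = 62, q = 120.
The shock moves the curves to qd = 364 - 6p and qs = 5p - 115.
Clearing the new market: 364 - 6p = 5p - 115, so p = 479/11 ≈ 43.5455 and q = 1130/11 ≈ 102.7273.
Δp = 43.5455 − 62 = -18.45.

-18.45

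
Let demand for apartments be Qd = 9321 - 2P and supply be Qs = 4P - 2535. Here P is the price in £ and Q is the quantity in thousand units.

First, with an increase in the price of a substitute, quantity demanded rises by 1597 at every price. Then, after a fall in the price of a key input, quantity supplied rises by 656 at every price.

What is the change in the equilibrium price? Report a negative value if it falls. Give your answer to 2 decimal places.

+156.83

Solve the original market: 9321 - 2P = 4P - 2535, hence P = 1976 and Q = 5369.
The shock moves the curves to Qd = 10918 - 2P and Qs = 4P - 1879.
New equilibrium: 10918 - 2P = 4P - 1879 ⇒ 12797 = 6P ⇒ P = 12797/6 ≈ 2132.8333, Q = 19957/3 ≈ 6652.3333.
ΔP = 2132.8333 − 1976 = +156.83.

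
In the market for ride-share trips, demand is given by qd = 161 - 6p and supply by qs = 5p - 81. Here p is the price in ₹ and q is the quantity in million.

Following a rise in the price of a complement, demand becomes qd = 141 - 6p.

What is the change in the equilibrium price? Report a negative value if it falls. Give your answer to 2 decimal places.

Initially, 161 - 6p = 5p - 81, so 242 = 11p and p = 22, q = 29.
With the change applied: demand qd = 141 - 6p, supply qs = 5p - 81.
Equate the new curves: 141 - 6p = 5p - 81, giving 222 = 11p, p = 222/11 ≈ 20.1818, q = 219/11 ≈ 19.9091.
Δp = 20.1818 − 22 = -1.82.

-1.82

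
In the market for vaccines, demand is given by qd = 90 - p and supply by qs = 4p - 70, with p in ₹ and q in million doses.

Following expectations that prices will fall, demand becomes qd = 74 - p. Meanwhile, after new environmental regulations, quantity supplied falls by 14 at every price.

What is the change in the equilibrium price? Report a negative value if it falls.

Before the shock: 90 - p = 4p - 70 ⇒ 160 = 5p ⇒ p = 32, q = 58.
With the change applied: demand qd = 74 - p, supply qs = 4p - 84.
New equilibrium: 74 - p = 4p - 84 ⇒ 158 = 5p ⇒ p = 31.6, q = 42.4.
Δp = 31.6 − 32 = -0.4.

-0.4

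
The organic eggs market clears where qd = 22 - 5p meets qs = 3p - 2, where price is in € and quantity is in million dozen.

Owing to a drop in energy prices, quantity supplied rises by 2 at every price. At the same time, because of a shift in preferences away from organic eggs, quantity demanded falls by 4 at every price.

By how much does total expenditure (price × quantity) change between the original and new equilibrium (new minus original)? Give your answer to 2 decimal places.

Original equilibrium: 22 - 5p = 3p - 2 gives 24 = 8p, so p = 3 and q = 7.
The shock moves the curves to qd = 18 - 5p and qs = 3p.
Clearing the new market: 18 - 5p = 3p, so p = 2.25 and q = 6.75.
Expenditure moves from 3×7 = 21 to 2.25×6.75 = 15.1875; change = -5.81.

-5.81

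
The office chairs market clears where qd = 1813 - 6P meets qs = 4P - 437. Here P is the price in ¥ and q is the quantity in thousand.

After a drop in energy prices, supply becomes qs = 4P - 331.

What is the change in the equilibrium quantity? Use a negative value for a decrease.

Original equilibrium: 1813 - 6P = 4P - 437 gives 2250 = 10P, so P = 225 and q = 463.
After the shift, demand is qd = 1813 - 6P and supply is qs = 4P - 331.
Clearing the new market: 1813 - 6P = 4P - 331, so P = 214.4 and q = 526.6.
Δq = 526.6 − 463 = +63.6.

+63.6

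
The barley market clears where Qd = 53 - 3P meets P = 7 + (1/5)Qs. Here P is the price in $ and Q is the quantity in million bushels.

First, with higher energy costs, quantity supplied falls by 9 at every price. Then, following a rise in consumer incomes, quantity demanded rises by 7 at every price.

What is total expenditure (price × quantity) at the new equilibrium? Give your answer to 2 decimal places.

273.00

Solve the original market: 53 - 3P = 5P - 35, hence P = 11 and Q = 20.
After the shift, demand is Qd = 60 - 3P and supply is Qs = 5P - 44.
Equate the new curves: 60 - 3P = 5P - 44, giving 104 = 8P, P = 13, Q = 21.
New expenditure = 13 × 21 = 273.00.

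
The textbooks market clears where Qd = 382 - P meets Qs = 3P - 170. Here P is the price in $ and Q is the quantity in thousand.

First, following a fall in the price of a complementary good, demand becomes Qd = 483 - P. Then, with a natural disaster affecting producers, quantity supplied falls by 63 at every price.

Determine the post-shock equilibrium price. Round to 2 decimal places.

179.00

Initially, 382 - P = 3P - 170, so 552 = 4P and P = 138, Q = 244.
With the change applied: demand Qd = 483 - P, supply Qs = 3P - 233.
Setting them equal: 483 - P = 3P - 233 → 716 = 4P, so P = 179 and Q = 304.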